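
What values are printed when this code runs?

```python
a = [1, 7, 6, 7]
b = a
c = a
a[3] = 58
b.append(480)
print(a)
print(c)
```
[1, 7, 6, 58, 480]
[1, 7, 6, 58, 480]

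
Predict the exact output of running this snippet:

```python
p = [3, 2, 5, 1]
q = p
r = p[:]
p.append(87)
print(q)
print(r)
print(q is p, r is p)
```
[3, 2, 5, 1, 87]
[3, 2, 5, 1]
True False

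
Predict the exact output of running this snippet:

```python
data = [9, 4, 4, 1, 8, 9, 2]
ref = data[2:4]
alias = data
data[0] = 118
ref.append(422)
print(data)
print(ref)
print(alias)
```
[118, 4, 4, 1, 8, 9, 2]
[4, 1, 422]
[118, 4, 4, 1, 8, 9, 2]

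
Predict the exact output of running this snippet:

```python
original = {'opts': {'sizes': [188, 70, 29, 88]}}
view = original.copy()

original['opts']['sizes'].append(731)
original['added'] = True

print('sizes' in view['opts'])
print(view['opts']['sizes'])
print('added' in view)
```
True
[188, 70, 29, 88, 731]
False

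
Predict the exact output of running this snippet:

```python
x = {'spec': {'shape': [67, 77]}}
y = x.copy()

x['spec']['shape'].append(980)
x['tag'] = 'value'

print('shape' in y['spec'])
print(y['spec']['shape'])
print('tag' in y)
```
True
[67, 77, 980]
False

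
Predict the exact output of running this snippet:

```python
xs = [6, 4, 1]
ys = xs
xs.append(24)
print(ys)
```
[6, 4, 1, 24]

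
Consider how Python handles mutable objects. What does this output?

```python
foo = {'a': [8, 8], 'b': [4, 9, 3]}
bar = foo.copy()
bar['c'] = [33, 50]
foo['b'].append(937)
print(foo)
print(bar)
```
{'a': [8, 8], 'b': [4, 9, 3, 937]}
{'a': [8, 8], 'b': [4, 9, 3, 937], 'c': [33, 50]}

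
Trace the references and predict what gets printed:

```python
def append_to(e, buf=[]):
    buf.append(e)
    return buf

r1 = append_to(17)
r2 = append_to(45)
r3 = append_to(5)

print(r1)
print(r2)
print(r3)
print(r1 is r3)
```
[17, 45, 5]
[17, 45, 5]
[17, 45, 5]
True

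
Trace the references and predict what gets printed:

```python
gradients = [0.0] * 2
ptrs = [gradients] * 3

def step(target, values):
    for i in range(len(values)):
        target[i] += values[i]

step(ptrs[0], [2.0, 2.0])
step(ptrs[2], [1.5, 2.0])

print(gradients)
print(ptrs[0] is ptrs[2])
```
[3.5, 4.0]
True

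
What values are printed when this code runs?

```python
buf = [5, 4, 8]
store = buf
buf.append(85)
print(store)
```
[5, 4, 8, 85]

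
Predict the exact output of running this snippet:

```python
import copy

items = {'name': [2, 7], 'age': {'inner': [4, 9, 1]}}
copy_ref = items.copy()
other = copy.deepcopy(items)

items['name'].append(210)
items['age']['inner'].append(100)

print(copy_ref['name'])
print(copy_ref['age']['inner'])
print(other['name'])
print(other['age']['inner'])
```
[2, 7, 210]
[4, 9, 1, 100]
[2, 7]
[4, 9, 1]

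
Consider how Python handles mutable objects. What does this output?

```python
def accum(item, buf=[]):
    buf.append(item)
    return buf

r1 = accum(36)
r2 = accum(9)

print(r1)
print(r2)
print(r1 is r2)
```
[36, 9]
[36, 9]
True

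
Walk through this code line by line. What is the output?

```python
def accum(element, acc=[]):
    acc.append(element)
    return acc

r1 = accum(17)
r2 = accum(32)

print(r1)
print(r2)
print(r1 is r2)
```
[17, 32]
[17, 32]
True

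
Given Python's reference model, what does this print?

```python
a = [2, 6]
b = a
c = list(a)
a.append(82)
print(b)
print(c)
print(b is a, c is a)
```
[2, 6, 82]
[2, 6]
True False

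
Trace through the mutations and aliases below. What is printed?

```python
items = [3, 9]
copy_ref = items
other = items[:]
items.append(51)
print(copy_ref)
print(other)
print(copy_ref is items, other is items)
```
[3, 9, 51]
[3, 9]
True False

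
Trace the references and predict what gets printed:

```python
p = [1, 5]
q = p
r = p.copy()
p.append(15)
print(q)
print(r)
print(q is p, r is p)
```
[1, 5, 15]
[1, 5]
True False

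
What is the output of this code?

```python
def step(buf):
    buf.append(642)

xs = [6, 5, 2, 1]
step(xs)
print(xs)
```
[6, 5, 2, 1, 642]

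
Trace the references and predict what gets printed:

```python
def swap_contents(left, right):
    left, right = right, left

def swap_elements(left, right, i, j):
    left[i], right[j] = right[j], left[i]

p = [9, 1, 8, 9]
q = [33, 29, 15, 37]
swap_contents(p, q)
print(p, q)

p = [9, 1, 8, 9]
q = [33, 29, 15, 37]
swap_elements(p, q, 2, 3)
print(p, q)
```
[9, 1, 8, 9] [33, 29, 15, 37]
[9, 1, 37, 9] [33, 29, 15, 8]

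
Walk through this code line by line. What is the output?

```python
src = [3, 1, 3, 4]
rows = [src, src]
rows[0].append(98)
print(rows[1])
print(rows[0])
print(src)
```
[3, 1, 3, 4, 98]
[3, 1, 3, 4, 98]
[3, 1, 3, 4, 98]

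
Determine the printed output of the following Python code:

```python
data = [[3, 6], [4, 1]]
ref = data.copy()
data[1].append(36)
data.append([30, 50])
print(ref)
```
[[3, 6], [4, 1, 36]]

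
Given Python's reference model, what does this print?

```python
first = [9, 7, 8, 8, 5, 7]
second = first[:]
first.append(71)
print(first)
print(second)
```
[9, 7, 8, 8, 5, 7, 71]
[9, 7, 8, 8, 5, 7]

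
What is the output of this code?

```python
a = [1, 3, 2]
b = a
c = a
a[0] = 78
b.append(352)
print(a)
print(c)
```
[78, 3, 2, 352]
[78, 3, 2, 352]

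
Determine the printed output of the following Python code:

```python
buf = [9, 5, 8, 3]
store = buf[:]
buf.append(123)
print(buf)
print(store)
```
[9, 5, 8, 3, 123]
[9, 5, 8, 3]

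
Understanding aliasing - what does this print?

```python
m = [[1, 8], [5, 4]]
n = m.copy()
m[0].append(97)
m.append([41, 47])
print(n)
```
[[1, 8, 97], [5, 4]]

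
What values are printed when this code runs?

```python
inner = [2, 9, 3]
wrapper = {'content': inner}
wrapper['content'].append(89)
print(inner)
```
[2, 9, 3, 89]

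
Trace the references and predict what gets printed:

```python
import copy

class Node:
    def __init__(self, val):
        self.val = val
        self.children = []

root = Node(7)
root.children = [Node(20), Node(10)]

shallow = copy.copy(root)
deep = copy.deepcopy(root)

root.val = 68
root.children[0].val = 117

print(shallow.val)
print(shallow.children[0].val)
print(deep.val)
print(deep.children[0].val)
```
7
117
7
20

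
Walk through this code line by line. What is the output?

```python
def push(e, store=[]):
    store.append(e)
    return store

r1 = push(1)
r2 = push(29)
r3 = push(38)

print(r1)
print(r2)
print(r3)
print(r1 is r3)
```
[1, 29, 38]
[1, 29, 38]
[1, 29, 38]
True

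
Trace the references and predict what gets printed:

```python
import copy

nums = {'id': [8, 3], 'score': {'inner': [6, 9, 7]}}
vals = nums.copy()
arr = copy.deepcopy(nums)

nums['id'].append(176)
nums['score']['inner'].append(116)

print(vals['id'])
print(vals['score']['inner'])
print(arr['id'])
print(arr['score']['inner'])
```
[8, 3, 176]
[6, 9, 7, 116]
[8, 3]
[6, 9, 7]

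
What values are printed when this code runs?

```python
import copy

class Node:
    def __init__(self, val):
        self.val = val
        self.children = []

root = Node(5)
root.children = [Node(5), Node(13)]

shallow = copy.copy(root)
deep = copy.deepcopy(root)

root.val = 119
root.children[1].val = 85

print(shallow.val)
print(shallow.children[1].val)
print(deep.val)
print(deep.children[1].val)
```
5
85
5
13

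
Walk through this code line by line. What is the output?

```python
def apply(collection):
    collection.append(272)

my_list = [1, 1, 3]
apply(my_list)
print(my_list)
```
[1, 1, 3, 272]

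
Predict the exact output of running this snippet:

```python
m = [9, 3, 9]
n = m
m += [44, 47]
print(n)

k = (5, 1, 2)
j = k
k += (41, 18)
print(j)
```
[9, 3, 9, 44, 47]
(5, 1, 2)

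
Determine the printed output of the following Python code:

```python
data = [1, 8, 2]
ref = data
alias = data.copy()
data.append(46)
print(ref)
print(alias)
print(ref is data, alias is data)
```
[1, 8, 2, 46]
[1, 8, 2]
True False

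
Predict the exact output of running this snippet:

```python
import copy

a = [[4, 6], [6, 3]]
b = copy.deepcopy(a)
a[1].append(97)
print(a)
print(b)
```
[[4, 6], [6, 3, 97]]
[[4, 6], [6, 3]]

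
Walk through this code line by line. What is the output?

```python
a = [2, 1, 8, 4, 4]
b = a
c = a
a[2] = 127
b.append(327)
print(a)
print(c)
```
[2, 1, 127, 4, 4, 327]
[2, 1, 127, 4, 4, 327]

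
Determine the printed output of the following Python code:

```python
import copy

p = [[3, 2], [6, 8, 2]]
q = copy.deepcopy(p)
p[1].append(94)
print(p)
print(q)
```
[[3, 2], [6, 8, 2, 94]]
[[3, 2], [6, 8, 2]]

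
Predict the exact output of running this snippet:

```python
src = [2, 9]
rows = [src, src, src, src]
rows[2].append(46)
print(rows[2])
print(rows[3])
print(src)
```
[2, 9, 46]
[2, 9, 46]
[2, 9, 46]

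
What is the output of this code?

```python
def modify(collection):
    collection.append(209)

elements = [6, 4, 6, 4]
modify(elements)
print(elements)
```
[6, 4, 6, 4, 209]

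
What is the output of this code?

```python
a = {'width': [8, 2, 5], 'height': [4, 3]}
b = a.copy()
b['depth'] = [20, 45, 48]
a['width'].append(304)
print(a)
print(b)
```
{'width': [8, 2, 5, 304], 'height': [4, 3]}
{'width': [8, 2, 5, 304], 'height': [4, 3], 'depth': [20, 45, 48]}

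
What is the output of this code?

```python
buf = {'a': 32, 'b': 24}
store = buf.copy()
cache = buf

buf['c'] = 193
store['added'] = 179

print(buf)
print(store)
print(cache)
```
{'a': 32, 'b': 24, 'c': 193}
{'a': 32, 'b': 24, 'added': 179}
{'a': 32, 'b': 24, 'c': 193}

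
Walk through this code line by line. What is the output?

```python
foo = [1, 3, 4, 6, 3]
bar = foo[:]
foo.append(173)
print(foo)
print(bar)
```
[1, 3, 4, 6, 3, 173]
[1, 3, 4, 6, 3]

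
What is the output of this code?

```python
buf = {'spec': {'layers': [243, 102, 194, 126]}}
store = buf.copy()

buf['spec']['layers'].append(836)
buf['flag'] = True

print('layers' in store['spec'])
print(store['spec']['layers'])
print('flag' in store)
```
True
[243, 102, 194, 126, 836]
False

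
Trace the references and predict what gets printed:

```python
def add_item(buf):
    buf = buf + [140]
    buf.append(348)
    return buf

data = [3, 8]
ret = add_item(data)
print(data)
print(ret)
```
[3, 8]
[3, 8, 140, 348]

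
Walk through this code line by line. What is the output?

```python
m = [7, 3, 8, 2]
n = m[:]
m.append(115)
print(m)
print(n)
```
[7, 3, 8, 2, 115]
[7, 3, 8, 2]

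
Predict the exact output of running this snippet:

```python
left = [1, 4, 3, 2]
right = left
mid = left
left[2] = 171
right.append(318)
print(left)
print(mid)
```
[1, 4, 171, 2, 318]
[1, 4, 171, 2, 318]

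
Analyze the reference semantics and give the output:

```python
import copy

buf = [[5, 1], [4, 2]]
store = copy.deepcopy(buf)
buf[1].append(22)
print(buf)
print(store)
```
[[5, 1], [4, 2, 22]]
[[5, 1], [4, 2]]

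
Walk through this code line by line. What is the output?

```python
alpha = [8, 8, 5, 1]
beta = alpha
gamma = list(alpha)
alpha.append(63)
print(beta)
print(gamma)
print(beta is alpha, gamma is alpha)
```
[8, 8, 5, 1, 63]
[8, 8, 5, 1]
True False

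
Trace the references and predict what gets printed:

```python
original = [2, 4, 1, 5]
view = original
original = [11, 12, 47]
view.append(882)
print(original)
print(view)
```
[11, 12, 47]
[2, 4, 1, 5, 882]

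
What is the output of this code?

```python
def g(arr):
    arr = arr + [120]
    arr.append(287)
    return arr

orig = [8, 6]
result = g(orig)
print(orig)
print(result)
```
[8, 6]
[8, 6, 120, 287]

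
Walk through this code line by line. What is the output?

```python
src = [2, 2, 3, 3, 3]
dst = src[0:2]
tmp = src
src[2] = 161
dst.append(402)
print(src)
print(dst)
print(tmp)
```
[2, 2, 161, 3, 3]
[2, 2, 402]
[2, 2, 161, 3, 3]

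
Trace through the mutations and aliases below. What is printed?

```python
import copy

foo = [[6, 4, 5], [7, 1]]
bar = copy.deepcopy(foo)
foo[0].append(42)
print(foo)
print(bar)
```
[[6, 4, 5, 42], [7, 1]]
[[6, 4, 5], [7, 1]]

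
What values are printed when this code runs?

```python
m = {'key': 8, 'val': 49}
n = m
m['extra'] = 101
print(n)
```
{'key': 8, 'val': 49, 'extra': 101}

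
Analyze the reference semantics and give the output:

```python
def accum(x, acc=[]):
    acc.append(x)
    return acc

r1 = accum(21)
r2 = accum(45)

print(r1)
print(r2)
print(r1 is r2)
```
[21, 45]
[21, 45]
True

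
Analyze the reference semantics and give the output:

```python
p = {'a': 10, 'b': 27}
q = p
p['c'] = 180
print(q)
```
{'a': 10, 'b': 27, 'c': 180}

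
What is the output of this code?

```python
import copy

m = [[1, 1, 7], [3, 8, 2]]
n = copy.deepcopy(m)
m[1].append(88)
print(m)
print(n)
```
[[1, 1, 7], [3, 8, 2, 88]]
[[1, 1, 7], [3, 8, 2]]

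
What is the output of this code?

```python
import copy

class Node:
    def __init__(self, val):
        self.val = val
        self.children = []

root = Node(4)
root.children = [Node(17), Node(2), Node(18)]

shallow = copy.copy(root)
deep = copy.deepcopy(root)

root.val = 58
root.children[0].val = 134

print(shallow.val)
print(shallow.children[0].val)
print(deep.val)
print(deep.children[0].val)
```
4
134
4
17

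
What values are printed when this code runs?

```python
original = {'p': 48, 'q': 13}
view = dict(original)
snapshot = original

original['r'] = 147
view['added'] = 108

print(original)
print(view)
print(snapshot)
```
{'p': 48, 'q': 13, 'r': 147}
{'p': 48, 'q': 13, 'added': 108}
{'p': 48, 'q': 13, 'r': 147}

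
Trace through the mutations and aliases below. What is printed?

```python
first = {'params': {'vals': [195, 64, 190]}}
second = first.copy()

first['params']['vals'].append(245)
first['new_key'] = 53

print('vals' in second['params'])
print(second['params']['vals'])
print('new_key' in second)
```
True
[195, 64, 190, 245]
False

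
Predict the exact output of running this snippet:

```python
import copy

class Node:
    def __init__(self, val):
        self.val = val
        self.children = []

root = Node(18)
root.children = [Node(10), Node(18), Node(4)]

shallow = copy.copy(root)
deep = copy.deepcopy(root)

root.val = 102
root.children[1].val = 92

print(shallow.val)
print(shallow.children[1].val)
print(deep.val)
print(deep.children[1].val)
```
18
92
18
18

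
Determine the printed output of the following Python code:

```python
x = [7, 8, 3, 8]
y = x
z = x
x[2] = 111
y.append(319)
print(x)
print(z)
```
[7, 8, 111, 8, 319]
[7, 8, 111, 8, 319]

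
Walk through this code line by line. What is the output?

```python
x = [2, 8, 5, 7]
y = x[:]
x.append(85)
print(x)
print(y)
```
[2, 8, 5, 7, 85]
[2, 8, 5, 7]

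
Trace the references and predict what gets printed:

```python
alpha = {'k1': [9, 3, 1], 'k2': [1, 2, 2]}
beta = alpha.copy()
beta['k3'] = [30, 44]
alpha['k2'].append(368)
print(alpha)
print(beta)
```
{'k1': [9, 3, 1], 'k2': [1, 2, 2, 368]}
{'k1': [9, 3, 1], 'k2': [1, 2, 2, 368], 'k3': [30, 44]}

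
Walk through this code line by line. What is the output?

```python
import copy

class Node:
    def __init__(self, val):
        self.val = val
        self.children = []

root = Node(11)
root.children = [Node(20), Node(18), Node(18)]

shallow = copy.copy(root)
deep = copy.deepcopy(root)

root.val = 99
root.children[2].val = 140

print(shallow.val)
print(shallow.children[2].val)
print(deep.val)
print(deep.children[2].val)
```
11
140
11
18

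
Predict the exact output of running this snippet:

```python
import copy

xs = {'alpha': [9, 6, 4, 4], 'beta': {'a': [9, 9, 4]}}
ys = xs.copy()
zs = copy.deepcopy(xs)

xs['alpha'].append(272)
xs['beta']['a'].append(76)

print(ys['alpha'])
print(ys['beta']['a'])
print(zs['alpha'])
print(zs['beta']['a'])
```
[9, 6, 4, 4, 272]
[9, 9, 4, 76]
[9, 6, 4, 4]
[9, 9, 4]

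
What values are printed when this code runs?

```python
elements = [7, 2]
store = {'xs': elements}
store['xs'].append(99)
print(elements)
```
[7, 2, 99]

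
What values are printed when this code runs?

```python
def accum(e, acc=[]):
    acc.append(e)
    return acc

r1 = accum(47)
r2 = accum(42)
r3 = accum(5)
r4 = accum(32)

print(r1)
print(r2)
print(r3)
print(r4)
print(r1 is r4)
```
[47, 42, 5, 32]
[47, 42, 5, 32]
[47, 42, 5, 32]
[47, 42, 5, 32]
True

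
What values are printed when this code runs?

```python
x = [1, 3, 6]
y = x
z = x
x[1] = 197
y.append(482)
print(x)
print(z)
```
[1, 197, 6, 482]
[1, 197, 6, 482]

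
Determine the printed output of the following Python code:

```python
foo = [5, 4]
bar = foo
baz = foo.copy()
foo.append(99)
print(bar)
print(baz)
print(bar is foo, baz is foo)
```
[5, 4, 99]
[5, 4]
True False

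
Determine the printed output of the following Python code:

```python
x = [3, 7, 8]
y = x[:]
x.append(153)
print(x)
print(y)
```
[3, 7, 8, 153]
[3, 7, 8]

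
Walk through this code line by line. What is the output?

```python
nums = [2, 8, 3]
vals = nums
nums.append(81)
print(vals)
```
[2, 8, 3, 81]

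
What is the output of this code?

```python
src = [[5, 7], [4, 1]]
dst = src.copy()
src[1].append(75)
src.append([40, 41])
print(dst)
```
[[5, 7], [4, 1, 75]]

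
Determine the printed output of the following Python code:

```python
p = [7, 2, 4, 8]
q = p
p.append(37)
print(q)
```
[7, 2, 4, 8, 37]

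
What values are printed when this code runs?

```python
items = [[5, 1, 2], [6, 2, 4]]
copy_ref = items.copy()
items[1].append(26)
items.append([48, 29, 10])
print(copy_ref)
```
[[5, 1, 2], [6, 2, 4, 26]]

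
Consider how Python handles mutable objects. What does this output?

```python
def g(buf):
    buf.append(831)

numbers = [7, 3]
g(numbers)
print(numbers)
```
[7, 3, 831]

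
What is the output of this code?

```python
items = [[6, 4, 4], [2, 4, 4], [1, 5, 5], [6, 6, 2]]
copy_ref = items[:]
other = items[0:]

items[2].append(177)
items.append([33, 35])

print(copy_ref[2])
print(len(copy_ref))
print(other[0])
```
[1, 5, 5, 177]
4
[6, 4, 4]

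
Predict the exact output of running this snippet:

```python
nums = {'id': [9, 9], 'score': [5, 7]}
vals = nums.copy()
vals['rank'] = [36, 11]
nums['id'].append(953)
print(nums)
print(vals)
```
{'id': [9, 9, 953], 'score': [5, 7]}
{'id': [9, 9, 953], 'score': [5, 7], 'rank': [36, 11]}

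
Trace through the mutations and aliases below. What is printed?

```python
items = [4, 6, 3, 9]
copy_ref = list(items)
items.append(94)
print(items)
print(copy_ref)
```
[4, 6, 3, 9, 94]
[4, 6, 3, 9]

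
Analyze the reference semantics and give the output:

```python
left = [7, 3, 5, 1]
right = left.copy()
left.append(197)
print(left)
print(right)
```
[7, 3, 5, 1, 197]
[7, 3, 5, 1]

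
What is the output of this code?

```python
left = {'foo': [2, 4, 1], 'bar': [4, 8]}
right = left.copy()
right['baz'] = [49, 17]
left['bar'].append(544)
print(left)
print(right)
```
{'foo': [2, 4, 1], 'bar': [4, 8, 544]}
{'foo': [2, 4, 1], 'bar': [4, 8, 544], 'baz': [49, 17]}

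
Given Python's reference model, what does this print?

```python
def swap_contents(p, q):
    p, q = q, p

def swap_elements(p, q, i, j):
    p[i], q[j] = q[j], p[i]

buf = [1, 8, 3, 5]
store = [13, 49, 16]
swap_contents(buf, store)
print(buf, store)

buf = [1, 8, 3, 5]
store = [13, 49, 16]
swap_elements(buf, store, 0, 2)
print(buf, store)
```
[1, 8, 3, 5] [13, 49, 16]
[16, 8, 3, 5] [13, 49, 1]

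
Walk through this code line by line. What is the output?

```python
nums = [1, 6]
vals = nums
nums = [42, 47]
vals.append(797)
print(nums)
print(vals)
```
[42, 47]
[1, 6, 797]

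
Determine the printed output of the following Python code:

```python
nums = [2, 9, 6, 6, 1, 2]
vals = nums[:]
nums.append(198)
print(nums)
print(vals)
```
[2, 9, 6, 6, 1, 2, 198]
[2, 9, 6, 6, 1, 2]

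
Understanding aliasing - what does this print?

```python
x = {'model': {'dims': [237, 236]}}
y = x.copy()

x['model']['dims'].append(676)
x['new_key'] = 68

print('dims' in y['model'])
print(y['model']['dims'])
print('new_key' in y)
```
True
[237, 236, 676]
False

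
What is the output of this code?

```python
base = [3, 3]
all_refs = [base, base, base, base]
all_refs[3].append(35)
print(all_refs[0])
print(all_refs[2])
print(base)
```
[3, 3, 35]
[3, 3, 35]
[3, 3, 35]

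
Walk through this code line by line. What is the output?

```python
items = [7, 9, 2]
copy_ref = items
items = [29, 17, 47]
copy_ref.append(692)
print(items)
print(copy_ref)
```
[29, 17, 47]
[7, 9, 2, 692]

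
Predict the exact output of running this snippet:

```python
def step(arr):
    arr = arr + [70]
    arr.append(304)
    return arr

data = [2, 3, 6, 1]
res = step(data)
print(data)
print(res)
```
[2, 3, 6, 1]
[2, 3, 6, 1, 70, 304]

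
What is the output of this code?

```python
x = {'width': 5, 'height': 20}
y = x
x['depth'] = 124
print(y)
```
{'width': 5, 'height': 20, 'depth': 124}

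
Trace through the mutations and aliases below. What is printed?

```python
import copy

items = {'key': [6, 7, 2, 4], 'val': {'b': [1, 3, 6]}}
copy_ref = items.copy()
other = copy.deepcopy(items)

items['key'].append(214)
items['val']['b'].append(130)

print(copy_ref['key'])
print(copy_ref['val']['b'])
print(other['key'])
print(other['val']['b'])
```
[6, 7, 2, 4, 214]
[1, 3, 6, 130]
[6, 7, 2, 4]
[1, 3, 6]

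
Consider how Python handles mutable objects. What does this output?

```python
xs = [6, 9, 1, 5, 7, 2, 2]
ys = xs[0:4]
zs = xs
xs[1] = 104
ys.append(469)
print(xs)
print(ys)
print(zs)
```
[6, 104, 1, 5, 7, 2, 2]
[6, 9, 1, 5, 469]
[6, 104, 1, 5, 7, 2, 2]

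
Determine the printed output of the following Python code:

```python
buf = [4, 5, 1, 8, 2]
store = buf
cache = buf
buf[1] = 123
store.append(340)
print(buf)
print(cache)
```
[4, 123, 1, 8, 2, 340]
[4, 123, 1, 8, 2, 340]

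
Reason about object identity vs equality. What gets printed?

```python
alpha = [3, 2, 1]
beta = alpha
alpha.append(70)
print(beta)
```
[3, 2, 1, 70]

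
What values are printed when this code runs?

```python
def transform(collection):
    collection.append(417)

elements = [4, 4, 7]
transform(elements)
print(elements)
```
[4, 4, 7, 417]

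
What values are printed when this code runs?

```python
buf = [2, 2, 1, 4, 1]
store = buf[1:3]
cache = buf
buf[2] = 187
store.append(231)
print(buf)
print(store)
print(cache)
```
[2, 2, 187, 4, 1]
[2, 1, 231]
[2, 2, 187, 4, 1]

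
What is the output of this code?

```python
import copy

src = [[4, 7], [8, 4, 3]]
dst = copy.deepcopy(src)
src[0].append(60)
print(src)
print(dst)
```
[[4, 7, 60], [8, 4, 3]]
[[4, 7], [8, 4, 3]]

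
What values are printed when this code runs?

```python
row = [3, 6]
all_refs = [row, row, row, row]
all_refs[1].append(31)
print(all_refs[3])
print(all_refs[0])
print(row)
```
[3, 6, 31]
[3, 6, 31]
[3, 6, 31]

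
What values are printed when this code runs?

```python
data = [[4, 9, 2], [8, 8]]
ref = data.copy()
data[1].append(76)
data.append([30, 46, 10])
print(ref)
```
[[4, 9, 2], [8, 8, 76]]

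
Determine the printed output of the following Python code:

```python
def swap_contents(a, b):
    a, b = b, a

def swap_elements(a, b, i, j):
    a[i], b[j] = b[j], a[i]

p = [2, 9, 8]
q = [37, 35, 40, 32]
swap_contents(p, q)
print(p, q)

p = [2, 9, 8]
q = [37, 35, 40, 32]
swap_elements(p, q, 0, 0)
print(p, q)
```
[2, 9, 8] [37, 35, 40, 32]
[37, 9, 8] [2, 35, 40, 32]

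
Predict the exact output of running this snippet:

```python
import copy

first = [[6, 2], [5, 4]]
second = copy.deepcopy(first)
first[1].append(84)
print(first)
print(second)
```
[[6, 2], [5, 4, 84]]
[[6, 2], [5, 4]]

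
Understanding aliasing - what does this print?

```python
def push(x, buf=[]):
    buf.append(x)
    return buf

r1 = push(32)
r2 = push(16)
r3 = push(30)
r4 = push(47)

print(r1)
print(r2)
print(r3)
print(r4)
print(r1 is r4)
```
[32, 16, 30, 47]
[32, 16, 30, 47]
[32, 16, 30, 47]
[32, 16, 30, 47]
True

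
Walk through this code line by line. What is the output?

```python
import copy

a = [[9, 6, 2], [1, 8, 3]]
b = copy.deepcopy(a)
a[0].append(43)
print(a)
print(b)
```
[[9, 6, 2, 43], [1, 8, 3]]
[[9, 6, 2], [1, 8, 3]]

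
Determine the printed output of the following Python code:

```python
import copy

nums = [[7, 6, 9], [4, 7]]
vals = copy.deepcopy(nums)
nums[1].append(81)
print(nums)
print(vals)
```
[[7, 6, 9], [4, 7, 81]]
[[7, 6, 9], [4, 7]]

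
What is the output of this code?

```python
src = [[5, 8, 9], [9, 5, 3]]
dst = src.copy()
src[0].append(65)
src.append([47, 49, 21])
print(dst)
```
[[5, 8, 9, 65], [9, 5, 3]]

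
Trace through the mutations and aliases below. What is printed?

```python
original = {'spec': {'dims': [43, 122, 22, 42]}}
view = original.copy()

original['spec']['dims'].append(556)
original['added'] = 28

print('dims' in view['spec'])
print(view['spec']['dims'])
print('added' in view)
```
True
[43, 122, 22, 42, 556]
False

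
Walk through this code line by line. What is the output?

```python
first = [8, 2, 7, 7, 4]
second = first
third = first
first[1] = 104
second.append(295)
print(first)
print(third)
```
[8, 104, 7, 7, 4, 295]
[8, 104, 7, 7, 4, 295]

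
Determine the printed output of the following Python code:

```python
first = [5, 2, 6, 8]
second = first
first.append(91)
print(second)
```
[5, 2, 6, 8, 91]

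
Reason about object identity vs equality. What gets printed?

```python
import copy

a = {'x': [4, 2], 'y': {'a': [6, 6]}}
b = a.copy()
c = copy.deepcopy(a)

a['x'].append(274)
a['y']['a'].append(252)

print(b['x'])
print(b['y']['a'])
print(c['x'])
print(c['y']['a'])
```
[4, 2, 274]
[6, 6, 252]
[4, 2]
[6, 6]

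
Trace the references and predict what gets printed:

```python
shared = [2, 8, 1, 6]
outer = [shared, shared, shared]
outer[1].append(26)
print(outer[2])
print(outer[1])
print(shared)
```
[2, 8, 1, 6, 26]
[2, 8, 1, 6, 26]
[2, 8, 1, 6, 26]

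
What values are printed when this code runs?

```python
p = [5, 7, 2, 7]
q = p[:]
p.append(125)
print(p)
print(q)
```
[5, 7, 2, 7, 125]
[5, 7, 2, 7]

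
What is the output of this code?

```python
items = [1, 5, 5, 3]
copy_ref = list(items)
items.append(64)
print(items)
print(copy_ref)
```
[1, 5, 5, 3, 64]
[1, 5, 5, 3]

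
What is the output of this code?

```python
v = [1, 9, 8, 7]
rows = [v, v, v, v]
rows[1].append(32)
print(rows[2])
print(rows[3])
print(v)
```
[1, 9, 8, 7, 32]
[1, 9, 8, 7, 32]
[1, 9, 8, 7, 32]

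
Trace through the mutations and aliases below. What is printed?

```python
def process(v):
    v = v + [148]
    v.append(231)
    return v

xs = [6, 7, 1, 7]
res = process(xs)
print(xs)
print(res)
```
[6, 7, 1, 7]
[6, 7, 1, 7, 148, 231]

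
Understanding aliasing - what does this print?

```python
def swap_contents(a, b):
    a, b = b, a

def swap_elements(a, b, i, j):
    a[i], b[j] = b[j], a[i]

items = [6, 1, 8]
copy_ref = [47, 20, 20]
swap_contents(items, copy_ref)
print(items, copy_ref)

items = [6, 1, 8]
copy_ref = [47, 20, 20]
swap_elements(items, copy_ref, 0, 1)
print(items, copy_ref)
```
[6, 1, 8] [47, 20, 20]
[20, 1, 8] [47, 6, 20]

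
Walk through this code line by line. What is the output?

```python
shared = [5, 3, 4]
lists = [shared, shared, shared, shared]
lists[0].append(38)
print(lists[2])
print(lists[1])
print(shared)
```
[5, 3, 4, 38]
[5, 3, 4, 38]
[5, 3, 4, 38]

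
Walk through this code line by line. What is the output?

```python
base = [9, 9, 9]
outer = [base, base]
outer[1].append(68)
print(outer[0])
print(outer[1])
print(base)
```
[9, 9, 9, 68]
[9, 9, 9, 68]
[9, 9, 9, 68]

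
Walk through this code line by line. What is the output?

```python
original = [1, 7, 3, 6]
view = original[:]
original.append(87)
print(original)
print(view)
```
[1, 7, 3, 6, 87]
[1, 7, 3, 6]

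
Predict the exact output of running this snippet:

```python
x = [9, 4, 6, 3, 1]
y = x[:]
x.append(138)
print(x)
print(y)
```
[9, 4, 6, 3, 1, 138]
[9, 4, 6, 3, 1]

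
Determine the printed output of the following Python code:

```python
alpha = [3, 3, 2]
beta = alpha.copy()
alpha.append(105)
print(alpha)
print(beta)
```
[3, 3, 2, 105]
[3, 3, 2]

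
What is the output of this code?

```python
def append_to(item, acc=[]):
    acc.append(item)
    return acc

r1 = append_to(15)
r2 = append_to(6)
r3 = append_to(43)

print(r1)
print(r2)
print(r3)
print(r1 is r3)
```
[15, 6, 43]
[15, 6, 43]
[15, 6, 43]
True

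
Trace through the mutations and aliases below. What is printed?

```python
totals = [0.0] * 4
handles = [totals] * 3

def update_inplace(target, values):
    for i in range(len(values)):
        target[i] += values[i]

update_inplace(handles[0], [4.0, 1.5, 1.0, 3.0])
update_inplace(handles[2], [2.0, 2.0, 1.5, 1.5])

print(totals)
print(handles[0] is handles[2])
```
[6.0, 3.5, 2.5, 4.5]
True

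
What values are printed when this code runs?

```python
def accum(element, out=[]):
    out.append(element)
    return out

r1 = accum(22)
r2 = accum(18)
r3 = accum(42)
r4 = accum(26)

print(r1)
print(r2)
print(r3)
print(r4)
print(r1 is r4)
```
[22, 18, 42, 26]
[22, 18, 42, 26]
[22, 18, 42, 26]
[22, 18, 42, 26]
True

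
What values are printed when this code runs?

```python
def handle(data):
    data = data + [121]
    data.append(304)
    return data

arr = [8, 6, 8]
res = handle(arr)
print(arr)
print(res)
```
[8, 6, 8]
[8, 6, 8, 121, 304]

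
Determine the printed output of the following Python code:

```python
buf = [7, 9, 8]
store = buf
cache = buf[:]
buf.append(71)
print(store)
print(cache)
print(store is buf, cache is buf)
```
[7, 9, 8, 71]
[7, 9, 8]
True False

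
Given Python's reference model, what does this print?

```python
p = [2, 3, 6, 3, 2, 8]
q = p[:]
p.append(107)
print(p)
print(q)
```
[2, 3, 6, 3, 2, 8, 107]
[2, 3, 6, 3, 2, 8]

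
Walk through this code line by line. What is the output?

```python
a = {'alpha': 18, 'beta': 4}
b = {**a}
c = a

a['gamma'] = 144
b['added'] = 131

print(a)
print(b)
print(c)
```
{'alpha': 18, 'beta': 4, 'gamma': 144}
{'alpha': 18, 'beta': 4, 'added': 131}
{'alpha': 18, 'beta': 4, 'gamma': 144}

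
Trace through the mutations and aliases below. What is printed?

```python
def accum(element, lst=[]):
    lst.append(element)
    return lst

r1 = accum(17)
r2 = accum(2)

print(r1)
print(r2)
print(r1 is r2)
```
[17, 2]
[17, 2]
True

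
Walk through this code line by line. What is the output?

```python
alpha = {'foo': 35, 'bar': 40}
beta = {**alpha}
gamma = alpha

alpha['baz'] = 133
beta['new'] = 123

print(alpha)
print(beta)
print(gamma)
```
{'foo': 35, 'bar': 40, 'baz': 133}
{'foo': 35, 'bar': 40, 'new': 123}
{'foo': 35, 'bar': 40, 'baz': 133}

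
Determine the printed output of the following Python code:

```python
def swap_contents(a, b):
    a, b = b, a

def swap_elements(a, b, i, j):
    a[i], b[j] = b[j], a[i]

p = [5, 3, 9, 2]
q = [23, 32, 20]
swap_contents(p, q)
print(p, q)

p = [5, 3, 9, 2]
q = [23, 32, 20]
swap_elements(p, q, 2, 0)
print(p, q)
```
[5, 3, 9, 2] [23, 32, 20]
[5, 3, 23, 2] [9, 32, 20]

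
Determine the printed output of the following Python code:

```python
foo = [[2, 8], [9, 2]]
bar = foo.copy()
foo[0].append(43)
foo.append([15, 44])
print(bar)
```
[[2, 8, 43], [9, 2]]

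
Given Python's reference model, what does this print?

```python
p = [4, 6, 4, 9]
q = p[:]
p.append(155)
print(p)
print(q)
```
[4, 6, 4, 9, 155]
[4, 6, 4, 9]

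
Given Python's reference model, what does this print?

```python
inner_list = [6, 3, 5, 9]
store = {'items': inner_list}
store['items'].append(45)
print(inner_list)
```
[6, 3, 5, 9, 45]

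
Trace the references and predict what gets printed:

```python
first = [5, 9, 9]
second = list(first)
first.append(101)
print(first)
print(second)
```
[5, 9, 9, 101]
[5, 9, 9]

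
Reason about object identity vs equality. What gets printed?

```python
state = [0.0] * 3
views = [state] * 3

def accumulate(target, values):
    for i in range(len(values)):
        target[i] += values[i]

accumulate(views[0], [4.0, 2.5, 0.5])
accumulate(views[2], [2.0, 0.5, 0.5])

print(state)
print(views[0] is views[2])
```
[6.0, 3.0, 1.0]
True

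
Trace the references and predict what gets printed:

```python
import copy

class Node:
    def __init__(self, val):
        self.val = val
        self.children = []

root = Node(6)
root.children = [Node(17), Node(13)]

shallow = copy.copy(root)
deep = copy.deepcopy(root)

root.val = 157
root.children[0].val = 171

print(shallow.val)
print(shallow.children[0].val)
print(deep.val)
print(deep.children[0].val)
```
6
171
6
17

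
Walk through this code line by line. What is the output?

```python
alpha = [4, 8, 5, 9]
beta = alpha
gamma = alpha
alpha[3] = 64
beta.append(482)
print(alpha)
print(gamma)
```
[4, 8, 5, 64, 482]
[4, 8, 5, 64, 482]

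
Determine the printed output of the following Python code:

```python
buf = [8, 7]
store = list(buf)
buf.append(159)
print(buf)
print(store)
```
[8, 7, 159]
[8, 7]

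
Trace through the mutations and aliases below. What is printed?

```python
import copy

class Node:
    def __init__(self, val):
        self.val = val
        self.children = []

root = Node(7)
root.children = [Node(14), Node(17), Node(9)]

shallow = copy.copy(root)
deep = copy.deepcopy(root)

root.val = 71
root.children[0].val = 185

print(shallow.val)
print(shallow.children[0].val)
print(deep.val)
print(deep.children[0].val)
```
7
185
7
14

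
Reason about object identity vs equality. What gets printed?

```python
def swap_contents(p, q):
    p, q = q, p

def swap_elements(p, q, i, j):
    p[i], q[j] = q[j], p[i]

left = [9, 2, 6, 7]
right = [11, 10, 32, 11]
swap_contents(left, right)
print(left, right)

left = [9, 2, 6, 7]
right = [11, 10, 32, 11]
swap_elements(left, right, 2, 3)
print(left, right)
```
[9, 2, 6, 7] [11, 10, 32, 11]
[9, 2, 11, 7] [11, 10, 32, 6]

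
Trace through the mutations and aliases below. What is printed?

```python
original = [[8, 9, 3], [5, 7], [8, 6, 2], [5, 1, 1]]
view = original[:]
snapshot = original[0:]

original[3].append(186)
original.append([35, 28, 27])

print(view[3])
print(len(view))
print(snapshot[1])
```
[5, 1, 1, 186]
4
[5, 7]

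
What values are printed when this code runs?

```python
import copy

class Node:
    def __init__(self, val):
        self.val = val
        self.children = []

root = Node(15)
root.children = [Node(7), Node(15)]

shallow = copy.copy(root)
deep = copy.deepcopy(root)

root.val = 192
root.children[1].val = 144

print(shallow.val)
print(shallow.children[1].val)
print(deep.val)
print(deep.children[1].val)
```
15
144
15
15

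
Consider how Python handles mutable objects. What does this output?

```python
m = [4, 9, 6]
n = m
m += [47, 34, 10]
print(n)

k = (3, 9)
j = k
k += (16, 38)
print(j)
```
[4, 9, 6, 47, 34, 10]
(3, 9)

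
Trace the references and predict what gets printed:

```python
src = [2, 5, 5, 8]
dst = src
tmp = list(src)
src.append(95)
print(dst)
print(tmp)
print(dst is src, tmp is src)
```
[2, 5, 5, 8, 95]
[2, 5, 5, 8]
True False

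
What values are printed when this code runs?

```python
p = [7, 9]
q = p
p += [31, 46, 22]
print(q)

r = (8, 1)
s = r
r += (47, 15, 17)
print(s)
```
[7, 9, 31, 46, 22]
(8, 1)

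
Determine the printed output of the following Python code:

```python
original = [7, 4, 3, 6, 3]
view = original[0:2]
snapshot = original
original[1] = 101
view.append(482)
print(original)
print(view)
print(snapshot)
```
[7, 101, 3, 6, 3]
[7, 4, 482]
[7, 101, 3, 6, 3]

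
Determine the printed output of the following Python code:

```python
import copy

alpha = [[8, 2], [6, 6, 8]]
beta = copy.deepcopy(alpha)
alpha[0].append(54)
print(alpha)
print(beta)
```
[[8, 2, 54], [6, 6, 8]]
[[8, 2], [6, 6, 8]]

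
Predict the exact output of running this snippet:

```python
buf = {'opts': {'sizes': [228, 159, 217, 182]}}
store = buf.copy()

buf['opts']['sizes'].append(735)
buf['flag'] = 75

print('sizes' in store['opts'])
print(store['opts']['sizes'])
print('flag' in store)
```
True
[228, 159, 217, 182, 735]
False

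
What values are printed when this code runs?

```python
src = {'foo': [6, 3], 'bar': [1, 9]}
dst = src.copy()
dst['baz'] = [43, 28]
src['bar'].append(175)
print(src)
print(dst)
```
{'foo': [6, 3], 'bar': [1, 9, 175]}
{'foo': [6, 3], 'bar': [1, 9, 175], 'baz': [43, 28]}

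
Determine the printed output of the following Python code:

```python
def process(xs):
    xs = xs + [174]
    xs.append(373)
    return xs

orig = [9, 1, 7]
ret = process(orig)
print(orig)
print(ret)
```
[9, 1, 7]
[9, 1, 7, 174, 373]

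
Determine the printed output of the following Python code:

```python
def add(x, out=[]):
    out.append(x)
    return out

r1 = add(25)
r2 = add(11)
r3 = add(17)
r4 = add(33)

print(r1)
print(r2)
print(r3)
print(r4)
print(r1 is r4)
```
[25, 11, 17, 33]
[25, 11, 17, 33]
[25, 11, 17, 33]
[25, 11, 17, 33]
True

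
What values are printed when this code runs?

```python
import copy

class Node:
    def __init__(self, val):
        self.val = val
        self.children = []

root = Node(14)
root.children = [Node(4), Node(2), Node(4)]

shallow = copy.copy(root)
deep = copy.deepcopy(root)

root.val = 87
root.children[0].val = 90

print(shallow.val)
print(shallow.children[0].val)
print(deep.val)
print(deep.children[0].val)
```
14
90
14
4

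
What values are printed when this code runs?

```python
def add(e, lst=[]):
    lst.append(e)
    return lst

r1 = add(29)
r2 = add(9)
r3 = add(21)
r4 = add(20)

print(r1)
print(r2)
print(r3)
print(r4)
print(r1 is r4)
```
[29, 9, 21, 20]
[29, 9, 21, 20]
[29, 9, 21, 20]
[29, 9, 21, 20]
True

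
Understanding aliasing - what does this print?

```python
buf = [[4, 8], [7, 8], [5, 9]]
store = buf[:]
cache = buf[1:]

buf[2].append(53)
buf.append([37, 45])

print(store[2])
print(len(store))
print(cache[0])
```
[5, 9, 53]
3
[7, 8]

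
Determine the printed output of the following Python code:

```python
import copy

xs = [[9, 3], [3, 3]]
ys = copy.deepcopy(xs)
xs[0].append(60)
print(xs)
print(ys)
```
[[9, 3, 60], [3, 3]]
[[9, 3], [3, 3]]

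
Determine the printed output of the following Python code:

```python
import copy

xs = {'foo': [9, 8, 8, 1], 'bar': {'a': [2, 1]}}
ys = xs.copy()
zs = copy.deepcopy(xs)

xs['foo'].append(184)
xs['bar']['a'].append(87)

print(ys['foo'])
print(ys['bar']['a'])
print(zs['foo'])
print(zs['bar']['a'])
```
[9, 8, 8, 1, 184]
[2, 1, 87]
[9, 8, 8, 1]
[2, 1]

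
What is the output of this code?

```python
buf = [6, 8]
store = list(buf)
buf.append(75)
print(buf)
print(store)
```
[6, 8, 75]
[6, 8]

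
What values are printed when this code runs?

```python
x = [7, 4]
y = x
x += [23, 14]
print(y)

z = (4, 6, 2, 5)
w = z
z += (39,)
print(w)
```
[7, 4, 23, 14]
(4, 6, 2, 5)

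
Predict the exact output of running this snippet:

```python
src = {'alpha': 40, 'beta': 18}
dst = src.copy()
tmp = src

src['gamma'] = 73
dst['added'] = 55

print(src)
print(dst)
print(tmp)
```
{'alpha': 40, 'beta': 18, 'gamma': 73}
{'alpha': 40, 'beta': 18, 'added': 55}
{'alpha': 40, 'beta': 18, 'gamma': 73}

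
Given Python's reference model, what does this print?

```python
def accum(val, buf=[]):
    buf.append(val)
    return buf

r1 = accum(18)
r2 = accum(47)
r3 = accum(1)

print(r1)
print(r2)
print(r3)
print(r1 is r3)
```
[18, 47, 1]
[18, 47, 1]
[18, 47, 1]
True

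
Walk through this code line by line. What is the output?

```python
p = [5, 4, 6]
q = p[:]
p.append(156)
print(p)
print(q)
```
[5, 4, 6, 156]
[5, 4, 6]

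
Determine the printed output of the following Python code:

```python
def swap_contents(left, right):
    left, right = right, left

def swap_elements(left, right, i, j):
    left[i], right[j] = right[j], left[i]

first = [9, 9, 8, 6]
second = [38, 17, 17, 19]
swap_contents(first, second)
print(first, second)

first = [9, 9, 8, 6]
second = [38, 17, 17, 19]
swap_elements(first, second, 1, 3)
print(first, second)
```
[9, 9, 8, 6] [38, 17, 17, 19]
[9, 19, 8, 6] [38, 17, 17, 9]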